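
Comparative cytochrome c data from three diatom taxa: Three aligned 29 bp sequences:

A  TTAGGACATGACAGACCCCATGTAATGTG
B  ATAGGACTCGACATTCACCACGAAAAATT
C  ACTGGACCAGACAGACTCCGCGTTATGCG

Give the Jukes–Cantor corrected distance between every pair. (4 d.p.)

d(A,B) = 0.5285, d(A,C) = 0.4618, d(B,C) = 0.7739

A–B: 11/29 sites differ → p ≈ 0.37931, d = −0.75 ln(1 − 0.505747) = 0.528531 ≈ 0.5285.
A–C: 10/29 sites differ → p ≈ 0.344828, d = −0.75 ln(1 − 0.459771) = 0.461822 ≈ 0.4618.
B–C: 14/29 sites differ → p ≈ 0.482759, d = −0.75 ln(1 − 0.643679) = 0.773942 ≈ 0.7739.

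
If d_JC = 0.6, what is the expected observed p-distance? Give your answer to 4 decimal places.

0.4130

p = (3/4)(1 − e^(−4d/3)) = 0.75 × (1 − e^(-0.8)) = 0.75 × (1 − 0.449329) = 0.413003.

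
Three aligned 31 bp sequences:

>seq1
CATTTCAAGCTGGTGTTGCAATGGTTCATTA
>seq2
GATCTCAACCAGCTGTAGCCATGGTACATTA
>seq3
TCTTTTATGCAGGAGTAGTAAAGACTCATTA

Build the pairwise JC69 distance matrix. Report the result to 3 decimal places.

seq1–seq2: 8/31 sites differ → p ≈ 0.258065, d = −0.75 ln(1 − 0.344087) = 0.316295 ≈ 0.316.
seq1–seq3: 11/31 sites differ → p ≈ 0.354839, d = −0.75 ln(1 − 0.473119) = 0.480585 ≈ 0.481.
seq2–seq3: 14/31 sites differ → p ≈ 0.451613, d = −0.75 ln(1 − 0.602151) = 0.691262 ≈ 0.691.

d(seq1,seq2) = 0.316, d(seq1,seq3) = 0.481, d(seq2,seq3) = 0.691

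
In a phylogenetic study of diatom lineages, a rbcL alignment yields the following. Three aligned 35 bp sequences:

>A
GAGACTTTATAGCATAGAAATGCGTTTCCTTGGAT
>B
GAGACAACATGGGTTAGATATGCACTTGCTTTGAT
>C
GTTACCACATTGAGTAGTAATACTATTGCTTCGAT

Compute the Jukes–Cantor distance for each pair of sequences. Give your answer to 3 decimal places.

d(A,B) = 0.407, d(A,C) = 0.572, d(B,C) = 0.458

A–B: 11/35 sites differ → p ≈ 0.314286, d = −0.75 ln(1 − 0.419048) = 0.407315 ≈ 0.407.
A–C: 14/35 sites differ → p = 0.4, d = −0.75 ln(1 − 0.533333) = 0.571605 ≈ 0.572.
B–C: 12/35 sites differ → p ≈ 0.342857, d = −0.75 ln(1 − 0.457143) = 0.458182 ≈ 0.458.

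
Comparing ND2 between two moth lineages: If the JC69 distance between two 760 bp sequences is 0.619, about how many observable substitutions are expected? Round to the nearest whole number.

320

Invert JC69: p = (3/4)(1 − e^(−4d/3)) = 0.75 × (1 − e^(-0.825333)) = 0.75 × (1 − 0.438089) = 0.421433.
Expected differing sites = pL ≈ 0.421433 × 760 = 320.28908 ≈ 320.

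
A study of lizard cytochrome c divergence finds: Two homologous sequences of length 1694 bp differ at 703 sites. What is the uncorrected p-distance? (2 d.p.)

0.41

p = 703/1694 = 0.414994… ≈ 0.41 (to 2 d.p.).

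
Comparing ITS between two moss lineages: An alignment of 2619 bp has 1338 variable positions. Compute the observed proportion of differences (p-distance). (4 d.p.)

p = 1338/2619 = 0.510882… ≈ 0.5109 (to 4 d.p.).

0.5109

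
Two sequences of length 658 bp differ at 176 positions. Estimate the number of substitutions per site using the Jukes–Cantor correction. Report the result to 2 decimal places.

0.33

p = 176/658 ≈ 0.267477.
d = −(3/4) ln(1 − 4p/3) = −0.75 ln(1 − 0.356636) = −0.75 ln(0.643364)
  = −0.75 × (-0.441045) = 0.330784 substitutions/site.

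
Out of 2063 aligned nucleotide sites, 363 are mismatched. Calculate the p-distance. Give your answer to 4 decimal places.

p = 363/2063 = 0.175957… ≈ 0.1760 (to 4 d.p.).

0.1760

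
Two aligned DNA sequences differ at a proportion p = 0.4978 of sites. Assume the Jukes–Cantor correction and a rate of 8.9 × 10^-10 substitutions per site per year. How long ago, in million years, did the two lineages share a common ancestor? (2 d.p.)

d = −(3/4) ln(1 − 4p/3) = −0.75 ln(1 − 0.663733) = −0.75 ln(0.336267)
  = −0.75 × (-1.089850) = 0.817388 substitutions/site.
Under a molecular clock d = 2μt, so t = d/(2μ) = 0.817388 / (2 × 8.9 × 10^-10) = 459.21 million years.

459.21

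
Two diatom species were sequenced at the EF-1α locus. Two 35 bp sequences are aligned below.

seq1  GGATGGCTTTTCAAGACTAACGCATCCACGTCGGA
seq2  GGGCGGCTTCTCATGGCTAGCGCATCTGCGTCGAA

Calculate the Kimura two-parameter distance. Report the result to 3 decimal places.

Of 35 sites, 8 differences are transitions and 1 are transversions, so P = 8/35 ≈ 0.228571 and Q = 1/35 ≈ 0.028571.
Under the Kimura two-parameter model, d = −½ ln(1 − 2P − Q) − ¼ ln(1 − 2Q).
1 − 2P − Q = 0.514287, giving −½ ln(0.514287) = 0.332487.
1 − 2Q = 0.942858, giving −¼ ln(0.942858) = 0.014710.
d = 0.332487 + 0.014710 = 0.347197.

0.347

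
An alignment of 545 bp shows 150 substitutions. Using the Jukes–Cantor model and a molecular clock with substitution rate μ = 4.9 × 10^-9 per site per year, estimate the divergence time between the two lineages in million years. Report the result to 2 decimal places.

34.99

p = 150/545 ≈ 0.275229.
d = −(3/4) ln(1 − 4p/3) = −0.75 ln(1 − 0.366972) = −0.75 ln(0.633028)
  = −0.75 × (-0.457241) = 0.342931 substitutions/site.
Under a molecular clock d = 2μt, so t = d/(2μ) = 0.342931 / (2 × 4.9 × 10^-9) = 34.99 million years.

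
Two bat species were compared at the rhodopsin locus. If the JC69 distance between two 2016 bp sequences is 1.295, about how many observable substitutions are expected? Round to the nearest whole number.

1243

Invert JC69: p = (3/4)(1 − e^(−4d/3)) = 0.75 × (1 − e^(-1.726667)) = 0.75 × (1 − 0.177876) = 0.616593.
Expected differing sites = pL ≈ 0.616593 × 2016 = 1243.051488 ≈ 1243.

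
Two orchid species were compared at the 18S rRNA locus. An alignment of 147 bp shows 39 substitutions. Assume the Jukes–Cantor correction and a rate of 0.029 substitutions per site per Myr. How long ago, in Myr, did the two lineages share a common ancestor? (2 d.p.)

p = 39/147 ≈ 0.265306.
d = −(3/4) ln(1 − 4p/3) = −0.75 ln(1 − 0.353741) = −0.75 ln(0.646259)
  = −0.75 × (-0.436555) = 0.327416 substitutions/site.
Under a molecular clock d = 2μt, so t = d/(2μ) = 0.327416 / (2 × 0.029) = 5.65 Myr.

5.65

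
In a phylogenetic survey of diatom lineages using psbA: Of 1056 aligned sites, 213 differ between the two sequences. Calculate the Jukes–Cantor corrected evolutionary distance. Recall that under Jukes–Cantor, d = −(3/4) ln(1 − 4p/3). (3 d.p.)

p = 213/1056 ≈ 0.201705.
d = −(3/4) ln(1 − 4p/3) = −0.75 ln(1 − 0.26894) = −0.75 ln(0.73106)
  = −0.75 × (-0.313260) = 0.234945 substitutions/site.

0.235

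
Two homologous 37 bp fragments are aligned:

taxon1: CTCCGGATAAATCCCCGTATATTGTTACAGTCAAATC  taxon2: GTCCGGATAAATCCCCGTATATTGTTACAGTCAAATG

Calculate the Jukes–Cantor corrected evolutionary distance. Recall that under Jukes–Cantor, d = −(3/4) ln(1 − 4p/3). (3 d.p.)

The sequences differ at 2 of 37 sites (1, 37), so p = 2/37 ≈ 0.054054.
d = −(3/4) ln(1 − 4p/3) = −0.75 ln(1 − 0.072072) = −0.75 ln(0.927928)
  = −0.75 × (-0.074801) = 0.056101 substitutions/site.

0.056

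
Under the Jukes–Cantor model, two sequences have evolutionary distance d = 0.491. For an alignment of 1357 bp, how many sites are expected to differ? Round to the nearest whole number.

Invert JC69: p = (3/4)(1 − e^(−4d/3)) = 0.75 × (1 − e^(-0.654667)) = 0.75 × (1 − 0.519615) = 0.360289.
Expected differing sites = pL ≈ 0.360289 × 1357 = 488.912173 ≈ 489.

489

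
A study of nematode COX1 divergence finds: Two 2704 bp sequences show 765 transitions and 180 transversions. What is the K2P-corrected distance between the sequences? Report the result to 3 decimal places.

P = 765/2704 ≈ 0.282914 and Q = 180/2704 ≈ 0.066568.
Under the Kimura two-parameter model, d = −½ ln(1 − 2P − Q) − ¼ ln(1 − 2Q).
1 − 2P − Q = 0.367604, giving −½ ln(0.367604) = 0.500375.
1 − 2Q = 0.866864, giving −¼ ln(0.866864) = 0.035718.
d = 0.500375 + 0.035718 = 0.536093.

0.536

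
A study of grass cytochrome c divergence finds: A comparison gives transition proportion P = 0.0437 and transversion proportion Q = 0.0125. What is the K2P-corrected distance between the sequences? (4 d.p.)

Under the Kimura two-parameter model, d = −½ ln(1 − 2P − Q) − ¼ ln(1 − 2Q).
1 − 2P − Q = 0.9001, giving −½ ln(0.9001) = 0.052625.
1 − 2Q = 0.975, giving −¼ ln(0.975) = 0.006329.
d = 0.052625 + 0.006329 = 0.058954.

0.0590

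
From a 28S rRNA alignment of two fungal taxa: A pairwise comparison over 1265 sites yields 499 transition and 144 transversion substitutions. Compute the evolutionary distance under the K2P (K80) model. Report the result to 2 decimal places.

P = 499/1265 ≈ 0.394466 and Q = 144/1265 ≈ 0.113834.
Under the Kimura two-parameter model, d = −½ ln(1 − 2P − Q) − ¼ ln(1 − 2Q).
1 − 2P − Q = 0.097234, giving −½ ln(0.097234) = 1.165317.
1 − 2Q = 0.772332, giving −¼ ln(0.772332) = 0.064585.
d = 1.165317 + 0.064585 = 1.229902.

1.23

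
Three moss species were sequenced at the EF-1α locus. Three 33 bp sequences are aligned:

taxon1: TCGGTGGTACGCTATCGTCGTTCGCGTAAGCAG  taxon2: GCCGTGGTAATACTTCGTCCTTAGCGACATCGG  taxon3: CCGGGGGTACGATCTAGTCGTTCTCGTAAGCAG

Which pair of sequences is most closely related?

taxon1 and taxon3

taxon1–taxon2: 13/33 differ, p = 0.394, d = 0.559.
taxon1–taxon3: 6/33 differ, p = 0.182, d = 0.208.
taxon2–taxon3: 15/33 differ, p = 0.455, d = 0.699.
The smallest distance is between taxon1 and taxon3.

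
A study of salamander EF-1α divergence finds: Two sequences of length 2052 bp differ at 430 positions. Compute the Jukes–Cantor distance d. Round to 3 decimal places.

p = 430/2052 ≈ 0.209552.
d = −(3/4) ln(1 − 4p/3) = −0.75 ln(1 − 0.279403) = −0.75 ln(0.720597)
  = −0.75 × (-0.327675) = 0.245756 substitutions/site.

0.246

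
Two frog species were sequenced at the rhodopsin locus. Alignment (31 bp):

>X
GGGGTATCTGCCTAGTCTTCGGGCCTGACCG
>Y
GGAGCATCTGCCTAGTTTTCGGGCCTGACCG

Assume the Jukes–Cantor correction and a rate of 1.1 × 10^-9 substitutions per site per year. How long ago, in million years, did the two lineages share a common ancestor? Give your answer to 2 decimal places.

47.10

The sequences differ at 3 of 31 sites (3, 5, 17), so p = 3/31 ≈ 0.096774.
d = −(3/4) ln(1 − 4p/3) = −0.75 ln(1 − 0.129032) = −0.75 ln(0.870968)
  = −0.75 × (-0.138150) = 0.103613 substitutions/site.
Under a molecular clock d = 2μt, so t = d/(2μ) = 0.103613 / (2 × 1.1 × 10^-9) = 47.10 million years.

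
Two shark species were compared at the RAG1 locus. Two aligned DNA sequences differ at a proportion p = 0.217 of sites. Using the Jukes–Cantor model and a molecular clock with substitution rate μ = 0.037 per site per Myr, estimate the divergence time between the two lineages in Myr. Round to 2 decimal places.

d = −(3/4) ln(1 − 4p/3) = −0.75 ln(1 − 0.289333) = −0.75 ln(0.710667)
  = −0.75 × (-0.341551) = 0.256163 substitutions/site.
Under a molecular clock d = 2μt, so t = d/(2μ) = 0.256163 / (2 × 0.037) = 3.46 Myr.

3.46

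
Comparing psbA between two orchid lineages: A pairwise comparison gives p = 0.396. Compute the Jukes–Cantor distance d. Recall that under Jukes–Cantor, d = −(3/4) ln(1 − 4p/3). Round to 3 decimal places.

0.563

d = −(3/4) ln(1 − 4p/3) = −0.75 ln(1 − 0.528) = −0.75 ln(0.472)
  = −0.75 × (-0.750776) = 0.563082 substitutions/site.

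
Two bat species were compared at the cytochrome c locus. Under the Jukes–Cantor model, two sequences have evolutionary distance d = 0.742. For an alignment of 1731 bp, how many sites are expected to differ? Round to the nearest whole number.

Invert JC69: p = (3/4)(1 − e^(−4d/3)) = 0.75 × (1 − e^(-0.989333)) = 0.75 × (1 − 0.371825) = 0.471131.
Expected differing sites = pL ≈ 0.471131 × 1731 = 815.527761 ≈ 816.

816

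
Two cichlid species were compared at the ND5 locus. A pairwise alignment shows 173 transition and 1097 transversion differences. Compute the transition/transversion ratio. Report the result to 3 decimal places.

R = 173/1097 = 0.157702… ≈ 0.158 (to 3 d.p.).

0.158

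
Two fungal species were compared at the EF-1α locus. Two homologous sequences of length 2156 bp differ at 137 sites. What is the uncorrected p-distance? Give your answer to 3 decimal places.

p = 137/2156 = 0.063543… ≈ 0.064 (to 3 d.p.).

0.064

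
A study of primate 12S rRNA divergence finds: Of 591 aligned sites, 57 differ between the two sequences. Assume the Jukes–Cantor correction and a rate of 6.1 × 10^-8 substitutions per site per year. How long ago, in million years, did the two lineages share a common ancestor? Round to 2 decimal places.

0.85

p = 57/591 ≈ 0.096447.
d = −(3/4) ln(1 − 4p/3) = −0.75 ln(1 − 0.128596) = −0.75 ln(0.871404)
  = −0.75 × (-0.137650) = 0.103238 substitutions/site.
Under a molecular clock d = 2μt, so t = d/(2μ) = 0.103238 / (2 × 6.1 × 10^-8) = 0.85 million years.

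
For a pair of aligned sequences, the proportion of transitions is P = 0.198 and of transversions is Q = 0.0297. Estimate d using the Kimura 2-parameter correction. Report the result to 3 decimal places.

0.293

Under the Kimura two-parameter model, d = −½ ln(1 − 2P − Q) − ¼ ln(1 − 2Q).
1 − 2P − Q = 0.5743, giving −½ ln(0.5743) = 0.277302.
1 − 2Q = 0.9406, giving −¼ ln(0.9406) = 0.015309.
d = 0.277302 + 0.015309 = 0.292611.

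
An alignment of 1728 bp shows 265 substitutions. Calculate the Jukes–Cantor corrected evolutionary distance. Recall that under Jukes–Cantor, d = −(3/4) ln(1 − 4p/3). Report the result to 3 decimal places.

0.172

p = 265/1728 ≈ 0.153356.
d = −(3/4) ln(1 − 4p/3) = −0.75 ln(1 − 0.204475) = −0.75 ln(0.795525)
  = −0.75 × (-0.228753) = 0.171565 substitutions/site.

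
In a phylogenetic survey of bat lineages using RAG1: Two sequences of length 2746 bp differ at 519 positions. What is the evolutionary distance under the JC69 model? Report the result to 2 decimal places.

0.22

p = 519/2746 ≈ 0.189002.
d = −(3/4) ln(1 − 4p/3) = −0.75 ln(1 − 0.252003) = −0.75 ln(0.747997)
  = −0.75 × (-0.290356) = 0.217767 substitutions/site.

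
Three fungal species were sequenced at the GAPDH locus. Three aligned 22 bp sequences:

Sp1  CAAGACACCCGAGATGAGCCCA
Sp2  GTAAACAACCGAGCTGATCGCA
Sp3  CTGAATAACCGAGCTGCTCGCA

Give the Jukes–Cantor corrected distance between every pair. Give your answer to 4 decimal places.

Sp1–Sp2: 7/22 sites differ → p ≈ 0.318182, d = −0.75 ln(1 − 0.424243) = 0.414052 ≈ 0.4141.
Sp1–Sp3: 9/22 sites differ → p ≈ 0.409091, d = −0.75 ln(1 − 0.545455) = 0.591344 ≈ 0.5913.
Sp2–Sp3: 4/22 sites differ → p ≈ 0.181818, d = −0.75 ln(1 − 0.242424) = 0.208224 ≈ 0.2082.

d(Sp1,Sp2) = 0.4141, d(Sp1,Sp3) = 0.5913, d(Sp2,Sp3) = 0.2082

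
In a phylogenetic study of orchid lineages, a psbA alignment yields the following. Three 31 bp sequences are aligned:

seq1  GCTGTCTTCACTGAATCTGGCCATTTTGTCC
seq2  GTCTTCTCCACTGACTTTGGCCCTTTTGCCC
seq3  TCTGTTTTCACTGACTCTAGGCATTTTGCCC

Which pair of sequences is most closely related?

seq1–seq2: 8/31 differ, p = 0.258, d = 0.316.
seq1–seq3: 6/31 differ, p = 0.194, d = 0.224.
seq2–seq3: 10/31 differ, p = 0.323, d = 0.422.
The smallest distance is between seq1 and seq3.

seq1 and seq3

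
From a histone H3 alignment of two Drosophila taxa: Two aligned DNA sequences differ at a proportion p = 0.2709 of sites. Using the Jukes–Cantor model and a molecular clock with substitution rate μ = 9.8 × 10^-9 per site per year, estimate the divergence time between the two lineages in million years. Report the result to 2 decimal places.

17.15

d = −(3/4) ln(1 − 4p/3) = −0.75 ln(1 − 0.3612) = −0.75 ln(0.6388)
  = −0.75 × (-0.448164) = 0.336123 substitutions/site.
Under a molecular clock d = 2μt, so t = d/(2μ) = 0.336123 / (2 × 9.8 × 10^-9) = 17.15 million years.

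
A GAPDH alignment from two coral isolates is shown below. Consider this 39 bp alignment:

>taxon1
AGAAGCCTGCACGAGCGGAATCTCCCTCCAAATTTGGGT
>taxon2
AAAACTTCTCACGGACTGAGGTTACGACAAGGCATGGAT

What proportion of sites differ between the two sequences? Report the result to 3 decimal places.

The sequences differ at 21 of 39 positions.
p = 21/39 = 0.538461… ≈ 0.538 (to 3 d.p.).

0.538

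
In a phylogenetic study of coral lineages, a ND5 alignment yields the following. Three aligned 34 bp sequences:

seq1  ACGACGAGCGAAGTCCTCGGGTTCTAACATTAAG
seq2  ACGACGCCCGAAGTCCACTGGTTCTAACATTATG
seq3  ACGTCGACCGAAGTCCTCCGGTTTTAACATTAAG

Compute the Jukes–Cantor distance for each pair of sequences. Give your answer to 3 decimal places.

seq1–seq2: 5/34 sites differ → p ≈ 0.147059, d = −0.75 ln(1 − 0.196079) = 0.163691 ≈ 0.164.
seq1–seq3: 4/34 sites differ → p ≈ 0.117647, d = −0.75 ln(1 − 0.156863) = 0.127969 ≈ 0.128.
seq2–seq3: 6/34 sites differ → p ≈ 0.176471, d = −0.75 ln(1 − 0.235295) = 0.201199 ≈ 0.201.

d(seq1,seq2) = 0.164, d(seq1,seq3) = 0.128, d(seq2,seq3) = 0.201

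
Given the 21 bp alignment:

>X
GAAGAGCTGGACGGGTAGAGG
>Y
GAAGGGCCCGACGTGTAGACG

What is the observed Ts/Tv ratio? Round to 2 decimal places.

0.67

Transitions are A↔G and C↔T; transversions are all other mismatches.
Transitions: 2. Transversions: 3.
R = 2/3 = 0.666666… ≈ 0.67 (to 2 d.p.).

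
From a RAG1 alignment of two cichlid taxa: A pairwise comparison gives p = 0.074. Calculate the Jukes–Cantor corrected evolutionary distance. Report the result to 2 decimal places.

d = −(3/4) ln(1 − 4p/3) = −0.75 ln(1 − 0.098667) = −0.75 ln(0.901333)
  = −0.75 × (-0.103881) = 0.077911 substitutions/site.

0.08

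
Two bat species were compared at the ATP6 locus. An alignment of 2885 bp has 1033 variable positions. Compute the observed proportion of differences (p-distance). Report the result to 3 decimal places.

p = 1033/2885 = 0.358058… ≈ 0.358 (to 3 d.p.).

0.358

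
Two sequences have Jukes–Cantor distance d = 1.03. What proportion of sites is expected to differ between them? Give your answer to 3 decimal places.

p = (3/4)(1 − e^(−4d/3)) = 0.75 × (1 − e^(-1.373333)) = 0.75 × (1 − 0.253261) = 0.560054.

0.560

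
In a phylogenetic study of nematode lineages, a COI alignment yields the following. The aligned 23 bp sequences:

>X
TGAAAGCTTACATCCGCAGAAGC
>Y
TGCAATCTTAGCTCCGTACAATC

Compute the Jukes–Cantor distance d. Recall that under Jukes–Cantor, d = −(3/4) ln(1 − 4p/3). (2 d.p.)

0.39

The sequences differ at 7 of 23 sites (3, 6, 11, 12, 17, 19, 22), so p = 7/23 ≈ 0.304348.
d = −(3/4) ln(1 − 4p/3) = −0.75 ln(1 − 0.405797) = −0.75 ln(0.594203)
  = −0.75 × (-0.520534) = 0.390401 substitutions/site.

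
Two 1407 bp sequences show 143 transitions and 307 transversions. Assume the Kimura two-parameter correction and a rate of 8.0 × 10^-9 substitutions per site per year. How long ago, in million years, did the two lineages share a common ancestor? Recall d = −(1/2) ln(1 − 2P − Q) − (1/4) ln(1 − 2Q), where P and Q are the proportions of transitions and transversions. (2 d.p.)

26.06

P = 143/1407 ≈ 0.101635 and Q = 307/1407 ≈ 0.218195.
Under the Kimura two-parameter model, d = −½ ln(1 − 2P − Q) − ¼ ln(1 − 2Q).
1 − 2P − Q = 0.578535, giving −½ ln(0.578535) = 0.273628.
1 − 2Q = 0.56361, giving −¼ ln(0.56361) = 0.143348.
d = 0.273628 + 0.143348 = 0.416976.
Under a molecular clock d = 2μt, so t = d/(2μ) = 0.416976 / (2 × 8.0 × 10^-9) = 26.06 million years.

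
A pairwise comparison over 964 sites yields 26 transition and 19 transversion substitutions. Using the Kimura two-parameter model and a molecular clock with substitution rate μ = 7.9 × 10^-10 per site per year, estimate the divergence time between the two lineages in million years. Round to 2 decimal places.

P = 26/964 ≈ 0.026971 and Q = 19/964 ≈ 0.01971.
Under the Kimura two-parameter model, d = −½ ln(1 − 2P − Q) − ¼ ln(1 − 2Q).
1 − 2P − Q = 0.926348, giving −½ ln(0.926348) = 0.038253.
1 − 2Q = 0.96058, giving −¼ ln(0.96058) = 0.010055.
d = 0.038253 + 0.010055 = 0.048308.
Under a molecular clock d = 2μt, so t = d/(2μ) = 0.048308 / (2 × 7.9 × 10^-10) = 30.57 million years.

30.57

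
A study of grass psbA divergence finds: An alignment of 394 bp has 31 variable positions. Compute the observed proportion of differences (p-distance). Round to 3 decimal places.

0.079

p = 31/394 = 0.078680… ≈ 0.079 (to 3 d.p.).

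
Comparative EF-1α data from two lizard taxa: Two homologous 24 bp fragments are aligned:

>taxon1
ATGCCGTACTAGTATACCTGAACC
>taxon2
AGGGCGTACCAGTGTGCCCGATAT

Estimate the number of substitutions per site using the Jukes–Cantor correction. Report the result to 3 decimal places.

The sequences differ at 9 of 24 sites (2, 4, 10, 14, 16, 19, 22, 23, 24), so p = 9/24 = 0.375.
d = −(3/4) ln(1 − 4p/3) = −0.75 ln(1 − 0.5) = −0.75 ln(0.5)
  = −0.75 × (-0.693147) = 0.519860 substitutions/site.

0.520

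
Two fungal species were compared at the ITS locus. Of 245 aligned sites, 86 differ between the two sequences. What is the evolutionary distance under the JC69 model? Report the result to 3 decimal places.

0.473

p = 86/245 ≈ 0.35102.
d = −(3/4) ln(1 − 4p/3) = −0.75 ln(1 − 0.468027) = −0.75 ln(0.531973)
  = −0.75 × (-0.631163) = 0.473372 substitutions/site.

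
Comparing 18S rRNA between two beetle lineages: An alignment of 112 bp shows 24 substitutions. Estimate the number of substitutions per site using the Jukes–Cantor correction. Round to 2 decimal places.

0.25

p = 24/112 ≈ 0.214286.
d = −(3/4) ln(1 − 4p/3) = −0.75 ln(1 − 0.285715) = −0.75 ln(0.714285)
  = −0.75 × (-0.336473) = 0.252355 substitutions/site.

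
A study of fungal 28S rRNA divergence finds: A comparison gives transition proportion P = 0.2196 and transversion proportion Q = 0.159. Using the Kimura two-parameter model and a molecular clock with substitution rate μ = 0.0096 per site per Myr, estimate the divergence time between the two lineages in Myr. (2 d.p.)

28.73

Under the Kimura two-parameter model, d = −½ ln(1 − 2P − Q) − ¼ ln(1 − 2Q).
1 − 2P − Q = 0.4018, giving −½ ln(0.4018) = 0.455900.
1 − 2Q = 0.682, giving −¼ ln(0.682) = 0.095681.
d = 0.455900 + 0.095681 = 0.551581.
Under a molecular clock d = 2μt, so t = d/(2μ) = 0.551581 / (2 × 0.0096) = 28.73 Myr.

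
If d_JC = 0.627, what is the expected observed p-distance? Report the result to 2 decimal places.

p = (3/4)(1 − e^(−4d/3)) = 0.75 × (1 − e^(-0.836)) = 0.75 × (1 − 0.433441) = 0.424919.

0.42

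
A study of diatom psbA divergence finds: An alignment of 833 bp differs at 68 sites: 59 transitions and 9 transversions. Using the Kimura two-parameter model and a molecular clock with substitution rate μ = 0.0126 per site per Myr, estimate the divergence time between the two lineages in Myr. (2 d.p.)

3.50

P = 59/833 ≈ 0.070828 and Q = 9/833 ≈ 0.010804.
Under the Kimura two-parameter model, d = −½ ln(1 − 2P − Q) − ¼ ln(1 − 2Q).
1 − 2P − Q = 0.84754, giving −½ ln(0.84754) = 0.082709.
1 − 2Q = 0.978392, giving −¼ ln(0.978392) = 0.005461.
d = 0.082709 + 0.005461 = 0.088170.
Under a molecular clock d = 2μt, so t = d/(2μ) = 0.088170 / (2 × 0.0126) = 3.50 Myr.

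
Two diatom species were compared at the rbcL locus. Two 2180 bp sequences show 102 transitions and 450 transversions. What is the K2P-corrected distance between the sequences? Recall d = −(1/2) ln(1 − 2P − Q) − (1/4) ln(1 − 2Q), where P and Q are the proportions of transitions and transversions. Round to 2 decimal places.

0.31

P = 102/2180 ≈ 0.046789 and Q = 450/2180 ≈ 0.206422.
Under the Kimura two-parameter model, d = −½ ln(1 − 2P − Q) − ¼ ln(1 − 2Q).
1 − 2P − Q = 0.7, giving −½ ln(0.7) = 0.178337.
1 − 2Q = 0.587156, giving −¼ ln(0.587156) = 0.133116.
d = 0.178337 + 0.133116 = 0.311453.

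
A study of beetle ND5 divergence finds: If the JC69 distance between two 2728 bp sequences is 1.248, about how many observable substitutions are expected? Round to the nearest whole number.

1659

Invert JC69: p = (3/4)(1 − e^(−4d/3)) = 0.75 × (1 − e^(-1.664)) = 0.75 × (1 − 0.189380) = 0.607965.
Expected differing sites = pL ≈ 0.607965 × 2728 = 1658.52852 ≈ 1659.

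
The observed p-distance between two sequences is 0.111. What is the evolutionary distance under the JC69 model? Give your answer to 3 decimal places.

0.120

d = −(3/4) ln(1 − 4p/3) = −0.75 ln(1 − 0.148) = −0.75 ln(0.852)
  = −0.75 × (-0.160169) = 0.120127 substitutions/site.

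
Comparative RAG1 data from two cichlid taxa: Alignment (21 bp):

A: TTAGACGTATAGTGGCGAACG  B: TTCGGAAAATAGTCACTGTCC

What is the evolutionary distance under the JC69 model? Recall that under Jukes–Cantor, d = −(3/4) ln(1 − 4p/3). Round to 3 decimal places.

The sequences differ at 11 of 21 sites, so p = 11/21 ≈ 0.52381.
d = −(3/4) ln(1 − 4p/3) = −0.75 ln(1 − 0.698413) = −0.75 ln(0.301587)
  = −0.75 × (-1.198697) = 0.899023 substitutions/site.

0.899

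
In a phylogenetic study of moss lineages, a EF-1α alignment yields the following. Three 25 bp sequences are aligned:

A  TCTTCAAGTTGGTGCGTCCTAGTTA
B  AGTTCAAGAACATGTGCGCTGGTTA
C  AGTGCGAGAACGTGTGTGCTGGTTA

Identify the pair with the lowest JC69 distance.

B and C

A–B: 10/25 differ, p = 0.400, d = 0.572.
A–C: 10/25 differ, p = 0.400, d = 0.572.
B–C: 4/25 differ, p = 0.160, d = 0.180.
The smallest distance is between B and C.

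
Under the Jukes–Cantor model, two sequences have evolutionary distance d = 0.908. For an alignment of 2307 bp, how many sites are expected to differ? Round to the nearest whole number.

Invert JC69: p = (3/4)(1 − e^(−4d/3)) = 0.75 × (1 − e^(-1.210667)) = 0.75 × (1 − 0.297998) = 0.526502.
Expected differing sites = pL ≈ 0.526502 × 2307 = 1214.640114 ≈ 1215.

1215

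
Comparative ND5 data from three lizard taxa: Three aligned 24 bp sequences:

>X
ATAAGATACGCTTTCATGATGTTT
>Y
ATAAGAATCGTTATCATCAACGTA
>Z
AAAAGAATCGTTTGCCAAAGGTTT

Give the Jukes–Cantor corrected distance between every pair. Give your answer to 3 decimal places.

X–Y: 9/24 sites differ → p = 0.375, d = −0.75 ln(1 − 0.5) = 0.519860 ≈ 0.520.
X–Z: 9/24 sites differ → p = 0.375, d = −0.75 ln(1 − 0.5) = 0.519860 ≈ 0.520.
Y–Z: 10/24 sites differ → p ≈ 0.416667, d = −0.75 ln(1 − 0.555556) = 0.608198 ≈ 0.608.

d(X,Y) = 0.520, d(X,Z) = 0.520, d(Y,Z) = 0.608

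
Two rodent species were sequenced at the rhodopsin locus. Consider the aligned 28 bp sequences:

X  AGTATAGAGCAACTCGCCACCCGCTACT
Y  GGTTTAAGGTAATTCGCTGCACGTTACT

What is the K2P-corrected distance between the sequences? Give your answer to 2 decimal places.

Of 28 sites, 8 differences are transitions and 2 are transversions, so P = 8/28 ≈ 0.285714 and Q = 2/28 ≈ 0.071429.
Under the Kimura two-parameter model, d = −½ ln(1 − 2P − Q) − ¼ ln(1 − 2Q).
1 − 2P − Q = 0.357143, giving −½ ln(0.357143) = 0.514810.
1 − 2Q = 0.857142, giving −¼ ln(0.857142) = 0.038538.
d = 0.514810 + 0.038538 = 0.553348.

0.55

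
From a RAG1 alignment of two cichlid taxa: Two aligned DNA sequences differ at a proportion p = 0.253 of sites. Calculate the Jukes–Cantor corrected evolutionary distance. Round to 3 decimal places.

0.309

d = −(3/4) ln(1 − 4p/3) = −0.75 ln(1 − 0.337333) = −0.75 ln(0.662667)
  = −0.75 × (-0.411483) = 0.308612 substitutions/site.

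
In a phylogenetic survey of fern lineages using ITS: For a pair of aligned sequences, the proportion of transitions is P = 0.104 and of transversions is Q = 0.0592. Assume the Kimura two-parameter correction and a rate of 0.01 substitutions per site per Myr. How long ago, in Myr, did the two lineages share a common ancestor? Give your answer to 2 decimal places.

Under the Kimura two-parameter model, d = −½ ln(1 − 2P − Q) − ¼ ln(1 − 2Q).
1 − 2P − Q = 0.7328, giving −½ ln(0.7328) = 0.155441.
1 − 2Q = 0.8816, giving −¼ ln(0.8816) = 0.031504.
d = 0.155441 + 0.031504 = 0.186945.
Under a molecular clock d = 2μt, so t = d/(2μ) = 0.186945 / (2 × 0.01) = 9.35 Myr.

9.35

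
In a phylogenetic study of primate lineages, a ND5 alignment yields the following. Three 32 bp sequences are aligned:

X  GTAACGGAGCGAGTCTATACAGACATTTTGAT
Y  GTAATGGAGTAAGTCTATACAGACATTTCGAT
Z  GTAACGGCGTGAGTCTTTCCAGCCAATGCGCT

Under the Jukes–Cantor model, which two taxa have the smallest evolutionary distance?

X and Y

X–Y: 4/32 differ, p = 0.125, d = 0.137.
X–Z: 9/32 differ, p = 0.281, d = 0.353.
Y–Z: 9/32 differ, p = 0.281, d = 0.353.
The smallest distance is between X and Y.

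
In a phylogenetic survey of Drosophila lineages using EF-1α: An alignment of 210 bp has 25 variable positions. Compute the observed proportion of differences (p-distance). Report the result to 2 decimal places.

p = 25/210 = 0.119047… ≈ 0.12 (to 2 d.p.).

0.12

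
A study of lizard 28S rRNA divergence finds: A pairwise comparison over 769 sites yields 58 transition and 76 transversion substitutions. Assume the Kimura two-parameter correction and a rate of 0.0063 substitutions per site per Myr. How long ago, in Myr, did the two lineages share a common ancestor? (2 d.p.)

P = 58/769 ≈ 0.075423 and Q = 76/769 ≈ 0.09883.
Under the Kimura two-parameter model, d = −½ ln(1 − 2P − Q) − ¼ ln(1 − 2Q).
1 − 2P − Q = 0.750324, giving −½ ln(0.750324) = 0.143625.
1 − 2Q = 0.80234, giving −¼ ln(0.80234) = 0.055056.
d = 0.143625 + 0.055056 = 0.198681.
Under a molecular clock d = 2μt, so t = d/(2μ) = 0.198681 / (2 × 0.0063) = 15.77 Myr.

15.77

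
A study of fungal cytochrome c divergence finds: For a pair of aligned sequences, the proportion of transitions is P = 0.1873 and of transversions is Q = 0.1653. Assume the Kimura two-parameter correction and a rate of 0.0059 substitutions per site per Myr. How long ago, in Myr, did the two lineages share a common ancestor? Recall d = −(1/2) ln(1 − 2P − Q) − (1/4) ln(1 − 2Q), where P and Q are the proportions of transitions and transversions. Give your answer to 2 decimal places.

41.40

Under the Kimura two-parameter model, d = −½ ln(1 − 2P − Q) − ¼ ln(1 − 2Q).
1 − 2P − Q = 0.4601, giving −½ ln(0.4601) = 0.388156.
1 − 2Q = 0.6694, giving −¼ ln(0.6694) = 0.100343.
d = 0.388156 + 0.100343 = 0.488499.
Under a molecular clock d = 2μt, so t = d/(2μ) = 0.488499 / (2 × 0.0059) = 41.40 Myr.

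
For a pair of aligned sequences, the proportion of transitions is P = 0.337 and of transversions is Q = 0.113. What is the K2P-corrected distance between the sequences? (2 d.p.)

0.84

Under the Kimura two-parameter model, d = −½ ln(1 − 2P − Q) − ¼ ln(1 − 2Q).
1 − 2P − Q = 0.213, giving −½ ln(0.213) = 0.773232.
1 − 2Q = 0.774, giving −¼ ln(0.774) = 0.064046.
d = 0.773232 + 0.064046 = 0.837278.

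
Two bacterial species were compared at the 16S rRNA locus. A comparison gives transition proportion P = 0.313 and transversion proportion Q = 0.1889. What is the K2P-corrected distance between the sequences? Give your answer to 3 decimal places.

0.962

Under the Kimura two-parameter model, d = −½ ln(1 − 2P − Q) − ¼ ln(1 − 2Q).
1 − 2P − Q = 0.1851, giving −½ ln(0.1851) = 0.843430.
1 − 2Q = 0.6222, giving −¼ ln(0.6222) = 0.118623.
d = 0.843430 + 0.118623 = 0.962053.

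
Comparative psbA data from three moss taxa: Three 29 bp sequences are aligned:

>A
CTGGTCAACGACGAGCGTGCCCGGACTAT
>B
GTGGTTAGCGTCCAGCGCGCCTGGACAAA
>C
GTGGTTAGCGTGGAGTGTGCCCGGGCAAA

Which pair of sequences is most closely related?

B and C

A–B: 9/29 differ, p = 0.310, d = 0.401.
A–C: 9/29 differ, p = 0.310, d = 0.401.
B–C: 6/29 differ, p = 0.207, d = 0.242.
The smallest distance is between B and C.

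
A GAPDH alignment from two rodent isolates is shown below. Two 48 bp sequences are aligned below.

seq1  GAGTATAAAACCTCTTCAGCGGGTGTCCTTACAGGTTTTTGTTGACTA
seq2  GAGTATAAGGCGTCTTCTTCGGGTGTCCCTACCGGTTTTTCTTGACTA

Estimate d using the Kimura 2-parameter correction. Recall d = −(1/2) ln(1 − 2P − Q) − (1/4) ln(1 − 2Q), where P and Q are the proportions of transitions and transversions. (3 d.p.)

0.189

Of 48 sites, 3 differences are transitions and 5 are transversions, so P = 3/48 = 0.0625 and Q = 5/48 ≈ 0.104167.
Under the Kimura two-parameter model, d = −½ ln(1 − 2P − Q) − ¼ ln(1 − 2Q).
1 − 2P − Q = 0.770833, giving −½ ln(0.770833) = 0.130142.
1 − 2Q = 0.791666, giving −¼ ln(0.791666) = 0.058404.
d = 0.130142 + 0.058404 = 0.188546.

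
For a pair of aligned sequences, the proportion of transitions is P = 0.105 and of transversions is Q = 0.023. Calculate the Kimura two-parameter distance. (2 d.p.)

0.14

Under the Kimura two-parameter model, d = −½ ln(1 − 2P − Q) − ¼ ln(1 − 2Q).
1 − 2P − Q = 0.767, giving −½ ln(0.767) = 0.132634.
1 − 2Q = 0.954, giving −¼ ln(0.954) = 0.011773.
d = 0.132634 + 0.011773 = 0.144407.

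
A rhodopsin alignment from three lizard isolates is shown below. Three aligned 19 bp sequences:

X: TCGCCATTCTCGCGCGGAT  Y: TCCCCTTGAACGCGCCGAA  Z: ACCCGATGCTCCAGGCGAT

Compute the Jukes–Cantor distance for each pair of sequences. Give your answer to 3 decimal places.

X–Y: 7/19 sites differ → p ≈ 0.368421, d = −0.75 ln(1 − 0.491228) = 0.506816 ≈ 0.507.
X–Z: 8/19 sites differ → p ≈ 0.421053, d = −0.75 ln(1 − 0.561404) = 0.618132 ≈ 0.618.
Y–Z: 9/19 sites differ → p ≈ 0.473684, d = −0.75 ln(1 − 0.631579) = 0.748897 ≈ 0.749.

d(X,Y) = 0.507, d(X,Z) = 0.618, d(Y,Z) = 0.749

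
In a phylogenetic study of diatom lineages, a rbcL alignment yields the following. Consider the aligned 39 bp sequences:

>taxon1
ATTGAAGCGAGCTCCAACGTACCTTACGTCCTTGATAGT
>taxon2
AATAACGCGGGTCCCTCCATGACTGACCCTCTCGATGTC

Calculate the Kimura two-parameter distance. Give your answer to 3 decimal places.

Of 39 sites, 11 differences are transitions and 8 are transversions, so P = 11/39 ≈ 0.282051 and Q = 8/39 ≈ 0.205128.
Under the Kimura two-parameter model, d = −½ ln(1 − 2P − Q) − ¼ ln(1 − 2Q).
1 − 2P − Q = 0.23077, giving −½ ln(0.23077) = 0.733167.
1 − 2Q = 0.589744, giving −¼ ln(0.589744) = 0.132017.
d = 0.733167 + 0.132017 = 0.865184.

0.865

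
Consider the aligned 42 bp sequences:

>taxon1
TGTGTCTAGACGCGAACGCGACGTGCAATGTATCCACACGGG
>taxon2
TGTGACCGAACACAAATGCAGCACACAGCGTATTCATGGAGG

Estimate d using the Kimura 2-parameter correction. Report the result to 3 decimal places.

0.998

Of 42 sites, 17 differences are transitions and 2 are transversions, so P = 17/42 ≈ 0.404762 and Q = 2/42 ≈ 0.047619.
Under the Kimura two-parameter model, d = −½ ln(1 − 2P − Q) − ¼ ln(1 − 2Q).
1 − 2P − Q = 0.142857, giving −½ ln(0.142857) = 0.972956.
1 − 2Q = 0.904762, giving −¼ ln(0.904762) = 0.025021.
d = 0.972956 + 0.025021 = 0.997977.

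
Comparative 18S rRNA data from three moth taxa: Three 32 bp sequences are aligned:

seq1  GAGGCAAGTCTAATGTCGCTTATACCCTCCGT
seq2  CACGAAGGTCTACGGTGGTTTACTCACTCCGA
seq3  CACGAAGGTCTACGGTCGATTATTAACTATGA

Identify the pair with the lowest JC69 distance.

seq1–seq2: 12/32 differ, p = 0.375, d = 0.520.
seq1–seq3: 13/32 differ, p = 0.406, d = 0.585.
seq2–seq3: 6/32 differ, p = 0.188, d = 0.216.
The smallest distance is between seq2 and seq3.

seq2 and seq3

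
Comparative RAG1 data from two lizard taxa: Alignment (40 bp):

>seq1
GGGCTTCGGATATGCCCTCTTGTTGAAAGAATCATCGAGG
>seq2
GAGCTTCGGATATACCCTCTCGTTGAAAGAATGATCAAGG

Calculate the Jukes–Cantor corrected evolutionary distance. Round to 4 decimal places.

The sequences differ at 5 of 40 sites (2, 14, 21, 33, 37), so p = 5/40 = 0.125.
d = −(3/4) ln(1 − 4p/3) = −0.75 ln(1 − 0.166667) = −0.75 ln(0.833333)
  = −0.75 × (-0.182322) = 0.136742 substitutions/site.

0.1367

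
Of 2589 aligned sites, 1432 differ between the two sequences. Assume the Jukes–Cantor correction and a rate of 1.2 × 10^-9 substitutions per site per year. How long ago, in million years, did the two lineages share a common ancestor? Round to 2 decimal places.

p = 1432/2589 ≈ 0.553109.
d = −(3/4) ln(1 − 4p/3) = −0.75 ln(1 − 0.737479) = −0.75 ln(0.262521)
  = −0.75 × (-1.337424) = 1.003068 substitutions/site.
Under a molecular clock d = 2μt, so t = d/(2μ) = 1.003068 / (2 × 1.2 × 10^-9) = 417.95 million years.

417.95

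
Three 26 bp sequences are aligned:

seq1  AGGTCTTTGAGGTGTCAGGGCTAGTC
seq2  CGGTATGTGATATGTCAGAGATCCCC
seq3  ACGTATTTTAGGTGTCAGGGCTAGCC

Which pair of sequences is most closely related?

seq1 and seq3

seq1–seq2: 10/26 differ, p = 0.385, d = 0.539.
seq1–seq3: 4/26 differ, p = 0.154, d = 0.172.
seq2–seq3: 10/26 differ, p = 0.385, d = 0.539.
The smallest distance is between seq1 and seq3.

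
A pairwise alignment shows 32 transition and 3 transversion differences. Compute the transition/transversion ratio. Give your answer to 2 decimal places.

R = 32/3 = 10.666666… ≈ 10.67 (to 2 d.p.).

10.67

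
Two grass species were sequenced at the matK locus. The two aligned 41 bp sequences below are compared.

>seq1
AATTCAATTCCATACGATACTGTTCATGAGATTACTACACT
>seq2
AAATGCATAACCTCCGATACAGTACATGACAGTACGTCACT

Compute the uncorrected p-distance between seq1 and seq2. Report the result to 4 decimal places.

0.3171

The sequences differ at 13 of 41 positions.
p = 13/41 = 0.317073… ≈ 0.3171 (to 4 d.p.).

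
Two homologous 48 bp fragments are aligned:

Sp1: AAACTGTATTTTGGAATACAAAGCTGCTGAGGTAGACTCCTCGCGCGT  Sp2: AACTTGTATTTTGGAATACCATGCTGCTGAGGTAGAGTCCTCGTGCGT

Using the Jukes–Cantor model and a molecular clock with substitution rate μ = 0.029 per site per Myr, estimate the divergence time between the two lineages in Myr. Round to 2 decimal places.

2.36

The sequences differ at 6 of 48 sites (3, 4, 20, 22, 37, 44), so p = 6/48 = 0.125.
d = −(3/4) ln(1 − 4p/3) = −0.75 ln(1 − 0.166667) = −0.75 ln(0.833333)
  = −0.75 × (-0.182322) = 0.136742 substitutions/site.
Under a molecular clock d = 2μt, so t = d/(2μ) = 0.136742 / (2 × 0.029) = 2.36 Myr.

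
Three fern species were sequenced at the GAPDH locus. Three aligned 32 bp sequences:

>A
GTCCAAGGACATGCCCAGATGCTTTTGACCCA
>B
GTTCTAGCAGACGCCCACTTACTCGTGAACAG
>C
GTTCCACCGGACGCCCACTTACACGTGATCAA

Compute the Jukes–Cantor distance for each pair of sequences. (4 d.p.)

d(A,B) = 0.5851, d(A,C) = 0.7356, d(B,C) = 0.2158

A–B: 13/32 sites differ → p = 0.40625, d = −0.75 ln(1 − 0.541667) = 0.585119 ≈ 0.5851.
A–C: 15/32 sites differ → p = 0.46875, d = −0.75 ln(1 − 0.625) = 0.735622 ≈ 0.7356.
B–C: 6/32 sites differ → p = 0.1875, d = −0.75 ln(1 − 0.25) = 0.215762 ≈ 0.2158.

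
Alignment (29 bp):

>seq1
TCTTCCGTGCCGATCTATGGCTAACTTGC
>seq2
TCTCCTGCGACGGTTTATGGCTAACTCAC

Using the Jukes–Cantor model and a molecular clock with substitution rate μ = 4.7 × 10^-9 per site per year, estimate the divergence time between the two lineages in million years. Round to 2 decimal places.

36.59

The sequences differ at 8 of 29 sites (4, 6, 8, 10, 13, 15, 27, 28), so p = 8/29 ≈ 0.275862.
d = −(3/4) ln(1 − 4p/3) = −0.75 ln(1 − 0.367816) = −0.75 ln(0.632184)
  = −0.75 × (-0.458575) = 0.343931 substitutions/site.
Under a molecular clock d = 2μt, so t = d/(2μ) = 0.343931 / (2 × 4.7 × 10^-9) = 36.59 million years.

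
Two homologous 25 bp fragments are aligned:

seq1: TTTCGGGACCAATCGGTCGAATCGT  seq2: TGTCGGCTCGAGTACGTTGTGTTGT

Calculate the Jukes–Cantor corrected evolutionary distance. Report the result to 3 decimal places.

0.663

The sequences differ at 11 of 25 sites, so p = 11/25 = 0.44.
d = −(3/4) ln(1 − 4p/3) = −0.75 ln(1 − 0.586667) = −0.75 ln(0.413333)
  = −0.75 × (-0.883502) = 0.662627 substitutions/site.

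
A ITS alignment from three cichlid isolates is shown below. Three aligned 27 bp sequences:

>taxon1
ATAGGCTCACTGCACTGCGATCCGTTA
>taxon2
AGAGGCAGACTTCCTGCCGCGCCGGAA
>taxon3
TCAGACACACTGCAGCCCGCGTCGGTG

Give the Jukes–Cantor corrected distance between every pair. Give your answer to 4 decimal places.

taxon1–taxon2: 12/27 sites differ → p ≈ 0.444444, d = −0.75 ln(1 − 0.592592) = 0.673455 ≈ 0.6735.
taxon1–taxon3: 12/27 sites differ → p ≈ 0.444444, d = −0.75 ln(1 − 0.592592) = 0.673455 ≈ 0.6735.
taxon2–taxon3: 11/27 sites differ → p ≈ 0.407407, d = −0.75 ln(1 − 0.543209) = 0.587647 ≈ 0.5876.

d(taxon1,taxon2) = 0.6735, d(taxon1,taxon3) = 0.6735, d(taxon2,taxon3) = 0.5876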